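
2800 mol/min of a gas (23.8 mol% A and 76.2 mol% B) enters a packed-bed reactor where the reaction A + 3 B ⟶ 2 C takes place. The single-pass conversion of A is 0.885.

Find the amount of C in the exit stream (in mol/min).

A reacted = 0.885 × 666.4 = 589.8 mol/min; ν_A = −1, so ξ = 589.8/1 = 589.8 mol/min.
Outlet amounts (n = n₀ + ν ξ):
  A: 666.4 − 1(589.8) = 76.64
  B: 2134 − 3(589.8) = 364.3
  C: 0 + 2(589.8) = 1180

1180 mol/min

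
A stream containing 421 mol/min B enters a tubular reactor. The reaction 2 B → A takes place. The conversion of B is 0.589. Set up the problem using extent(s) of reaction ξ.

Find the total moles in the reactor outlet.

B reacted = 0.589 × 421 = 248 mol/min; ν_B = −2, so ξ = 248/2 = 124 mol/min.
Outlet amounts (n = n₀ + ν ξ):
  B: 421 − 2(124) = 173
  A: 0 + 1(124) = 124
Total out = 173 + 124 = 297 mol/min.

297 mol/min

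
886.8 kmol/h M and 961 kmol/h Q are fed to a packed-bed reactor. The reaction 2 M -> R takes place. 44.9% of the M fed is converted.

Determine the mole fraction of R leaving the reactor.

0.121

M reacted = 0.449 × 886.8 = 398.2 kmol/h; ν_M = −2, so ξ = 398.2/2 = 199.1 kmol/h.
Outlet amounts (n = n₀ + ν ξ):
  M: 886.8 − 2(199.1) = 488.6
  R: 0 + 1(199.1) = 199.1
  Q: 961 (inert)
Total out = 1649 kmol/h; y_R = 199.1 / 1649 = 0.1208.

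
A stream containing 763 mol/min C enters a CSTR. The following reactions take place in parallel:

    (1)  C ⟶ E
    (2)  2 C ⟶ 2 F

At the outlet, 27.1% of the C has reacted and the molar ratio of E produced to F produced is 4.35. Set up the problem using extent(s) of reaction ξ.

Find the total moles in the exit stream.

Conversion of C: C consumed = 0.271 × 763 = 206.8 mol/min = 1ξ₁ + 2ξ₂.
Selectivity: 1ξ₁ / (2ξ₂) = 4.35 → ξ₁ = 8.7 ξ₂.
Substitute: (1·8.7 + 2) ξ₂ = 206.8 → ξ₂ = 19.32 mol/min, ξ₁ = 168.1 mol/min.
Outlet amounts (n = n₀ + Σ ν·ξ):
  C: 763 − 1(168.1) − 2(19.32) = 556.2
  E: 0 + 1(168.1) = 168.1
  F: 0 + 2(19.32) = 38.65
Total out = 556.2 + 168.1 + 38.65 = 763 mol/min.

763 mol/min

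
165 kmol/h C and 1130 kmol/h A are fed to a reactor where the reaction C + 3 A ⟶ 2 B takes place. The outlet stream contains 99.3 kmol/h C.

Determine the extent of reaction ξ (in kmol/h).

For C: n = n₀ − 1ξ → 99.3 = 165 − 1ξ, giving ξ = 65.7 kmol/h.
Outlet amounts (n = n₀ + ν ξ):
  C: 165 − 1(65.7) = 99.3
  A: 1130 − 3(65.7) = 932.9
  B: 0 + 2(65.7) = 131.4

ξ = 65.7 kmol/h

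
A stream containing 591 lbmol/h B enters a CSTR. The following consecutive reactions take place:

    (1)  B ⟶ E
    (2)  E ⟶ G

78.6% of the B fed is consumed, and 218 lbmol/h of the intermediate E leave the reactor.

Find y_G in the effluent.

0.417

Conversion of B: B consumed = 1ξ₁ = 0.786 × 591 → ξ₁ = 464.5 lbmol/h.
E balance: n_E = 0 + 1ξ₁ − 1ξ₂ = 218 → ξ₂ = (1·464.5 − 218)/1 = 246.5 lbmol/h.
Outlet amounts (n = n₀ + Σ ν·ξ):
  B: 591 − 1(464.5) = 126.5
  E: 0 + 1(464.5) − 1(246.5) = 218
  G: 0 + 1(246.5) = 246.5
Total out = 591 lbmol/h; y_G = 246.5 / 591 = 0.4171.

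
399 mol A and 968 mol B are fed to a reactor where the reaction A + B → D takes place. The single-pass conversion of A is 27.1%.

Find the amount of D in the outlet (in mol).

A reacted = 0.271 × 399 = 108.1 mol; ν_A = −1, so ξ = 108.1/1 = 108.1 mol.
Outlet amounts (n = n₀ + ν ξ):
  A: 399 − 1(108.1) = 290.9
  B: 968 − 1(108.1) = 859.9
  D: 0 + 1(108.1) = 108.1

108 mol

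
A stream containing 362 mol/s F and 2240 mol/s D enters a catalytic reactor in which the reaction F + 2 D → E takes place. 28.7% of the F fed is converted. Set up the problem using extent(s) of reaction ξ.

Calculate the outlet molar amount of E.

104 mol/s

F reacted = 0.287 × 362 = 103.9 mol/s; ν_F = −1, so ξ = 103.9/1 = 103.9 mol/s.
Outlet amounts (n = n₀ + ν ξ):
  F: 362 − 1(103.9) = 258.1
  D: 2240 − 2(103.9) = 2032
  E: 0 + 1(103.9) = 103.9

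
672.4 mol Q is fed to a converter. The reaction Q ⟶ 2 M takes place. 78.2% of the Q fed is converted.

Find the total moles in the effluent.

1200 mol

Q reacted = 0.782 × 672.4 = 525.8 mol; ν_Q = −1, so ξ = 525.8/1 = 525.8 mol.
Outlet amounts (n = n₀ + ν ξ):
  Q: 672.4 − 1(525.8) = 146.6
  M: 0 + 2(525.8) = 1052
Total out = 146.6 + 1052 = 1198 mol.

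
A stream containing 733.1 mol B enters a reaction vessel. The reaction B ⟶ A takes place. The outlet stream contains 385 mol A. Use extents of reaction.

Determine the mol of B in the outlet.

For A: n = n₀ + 1ξ → 385 = 0 + 1ξ, giving ξ = 385 mol.
Outlet amounts (n = n₀ + ν ξ):
  B: 733.1 − 1(385) = 348.1
  A: 0 + 1(385) = 385

348 mol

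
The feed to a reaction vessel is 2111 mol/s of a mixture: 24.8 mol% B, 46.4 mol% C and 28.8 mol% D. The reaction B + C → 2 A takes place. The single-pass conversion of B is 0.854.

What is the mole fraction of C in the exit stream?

0.252

B reacted = 0.854 × 523.5 = 447.1 mol/s; ν_B = −1, so ξ = 447.1/1 = 447.1 mol/s.
Outlet amounts (n = n₀ + ν ξ):
  B: 523.5 − 1(447.1) = 76.44
  C: 979.5 − 1(447.1) = 532.4
  A: 0 + 2(447.1) = 894.2
  D: 608 (inert)
Total out = 2111 mol/s; y_C = 532.4 / 2111 = 0.2522.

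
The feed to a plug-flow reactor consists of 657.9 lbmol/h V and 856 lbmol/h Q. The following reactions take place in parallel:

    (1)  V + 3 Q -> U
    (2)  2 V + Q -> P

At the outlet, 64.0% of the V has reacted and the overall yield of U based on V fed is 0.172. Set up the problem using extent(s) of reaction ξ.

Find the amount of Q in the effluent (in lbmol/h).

363 lbmol/h

Yield of U: 1ξ₁ / 657.9 = 0.172 → ξ₁ = 113.2 lbmol/h.
Conversion of V: 1ξ₁ + 2ξ₂ = 0.64 × 657.9 = 421.1 → ξ₂ = 153.9 lbmol/h.
Outlet amounts (n = n₀ + Σ ν·ξ):
  V: 657.9 − 1(113.2) − 2(153.9) = 236.8
  Q: 856 − 3(113.2) − 1(153.9) = 362.6
  U: 0 + 1(113.2) = 113.2
  P: 0 + 1(153.9) = 153.9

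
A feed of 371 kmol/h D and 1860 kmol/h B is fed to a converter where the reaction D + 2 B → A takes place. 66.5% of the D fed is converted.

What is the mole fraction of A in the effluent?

0.142

D reacted = 0.665 × 371 = 246.7 kmol/h; ν_D = −1, so ξ = 246.7/1 = 246.7 kmol/h.
Outlet amounts (n = n₀ + ν ξ):
  D: 371 − 1(246.7) = 124.3
  B: 1860 − 2(246.7) = 1367
  A: 0 + 1(246.7) = 246.7
Total out = 1738 kmol/h; y_A = 246.7 / 1738 = 0.142.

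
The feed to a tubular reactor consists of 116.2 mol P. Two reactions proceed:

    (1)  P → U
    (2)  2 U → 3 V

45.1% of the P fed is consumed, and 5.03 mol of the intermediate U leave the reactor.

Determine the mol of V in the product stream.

Conversion of P: P consumed = 1ξ₁ = 0.451 × 116.2 → ξ₁ = 52.41 mol.
U balance: n_U = 0 + 1ξ₁ − 2ξ₂ = 5.03 → ξ₂ = (1·52.41 − 5.03)/2 = 23.69 mol.
Outlet amounts (n = n₀ + Σ ν·ξ):
  P: 116.2 − 1(52.41) = 63.79
  U: 0 + 1(52.41) − 2(23.69) = 5.03
  V: 0 + 3(23.69) = 71.06

71.1 mol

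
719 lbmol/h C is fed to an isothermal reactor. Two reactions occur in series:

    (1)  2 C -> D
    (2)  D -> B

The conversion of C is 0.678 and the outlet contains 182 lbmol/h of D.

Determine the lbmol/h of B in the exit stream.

61.7 lbmol/h

Conversion of C: C consumed = 2ξ₁ = 0.678 × 719 → ξ₁ = 243.7 lbmol/h.
D balance: n_D = 0 + 1ξ₁ − 1ξ₂ = 182 → ξ₂ = (1·243.7 − 182)/1 = 61.74 lbmol/h.
Outlet amounts (n = n₀ + Σ ν·ξ):
  C: 719 − 2(243.7) = 231.5
  D: 0 + 1(243.7) − 1(61.74) = 182
  B: 0 + 1(61.74) = 61.74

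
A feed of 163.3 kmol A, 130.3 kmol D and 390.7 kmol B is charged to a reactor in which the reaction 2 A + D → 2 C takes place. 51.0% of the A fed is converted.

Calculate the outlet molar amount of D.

88.7 kmol

A reacted = 0.51 × 163.3 = 83.28 kmol; ν_A = −2, so ξ = 83.28/2 = 41.64 kmol.
Outlet amounts (n = n₀ + ν ξ):
  A: 163.3 − 2(41.64) = 80.02
  D: 130.3 − 1(41.64) = 88.66
  C: 0 + 2(41.64) = 83.28
  B: 390.7 (inert)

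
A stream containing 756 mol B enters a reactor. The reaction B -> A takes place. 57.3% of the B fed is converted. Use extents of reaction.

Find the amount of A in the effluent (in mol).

433 mol

B reacted = 0.573 × 756 = 433.2 mol; ν_B = −1, so ξ = 433.2/1 = 433.2 mol.
Outlet amounts (n = n₀ + ν ξ):
  B: 756 − 1(433.2) = 322.8
  A: 0 + 1(433.2) = 433.2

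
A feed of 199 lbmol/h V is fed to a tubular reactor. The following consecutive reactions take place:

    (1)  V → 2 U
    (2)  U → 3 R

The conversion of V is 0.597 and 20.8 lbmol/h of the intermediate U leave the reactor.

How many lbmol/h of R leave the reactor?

650 lbmol/h

Conversion of V: V consumed = 1ξ₁ = 0.597 × 199 → ξ₁ = 118.8 lbmol/h.
U balance: n_U = 0 + 2ξ₁ − 1ξ₂ = 20.8 → ξ₂ = (2·118.8 − 20.8)/1 = 216.8 lbmol/h.
Outlet amounts (n = n₀ + Σ ν·ξ):
  V: 199 − 1(118.8) = 80.2
  U: 0 + 2(118.8) − 1(216.8) = 20.8
  R: 0 + 3(216.8) = 650.4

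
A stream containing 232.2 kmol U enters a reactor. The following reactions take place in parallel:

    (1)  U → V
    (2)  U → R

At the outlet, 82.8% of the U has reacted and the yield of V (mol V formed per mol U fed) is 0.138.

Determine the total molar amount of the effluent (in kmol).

Yield of V: 1ξ₁ / 232.2 = 0.138 → ξ₁ = 32.04 kmol.
Conversion of U: 1ξ₁ + 1ξ₂ = 0.828 × 232.2 = 192.3 → ξ₂ = 160.2 kmol.
Outlet amounts (n = n₀ + Σ ν·ξ):
  U: 232.2 − 1(32.04) − 1(160.2) = 39.94
  V: 0 + 1(32.04) = 32.04
  R: 0 + 1(160.2) = 160.2
Total out = 39.94 + 32.04 + 160.2 = 232.2 kmol.

232 kmol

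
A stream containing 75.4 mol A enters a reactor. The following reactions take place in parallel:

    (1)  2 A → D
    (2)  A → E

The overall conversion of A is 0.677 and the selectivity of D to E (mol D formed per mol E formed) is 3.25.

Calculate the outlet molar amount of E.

6.81 mol

Conversion of A: A consumed = 0.677 × 75.4 = 51.05 mol = 2ξ₁ + 1ξ₂.
Selectivity: 1ξ₁ / (1ξ₂) = 3.25 → ξ₁ = 3.25 ξ₂.
Substitute: (2·3.25 + 1) ξ₂ = 51.05 → ξ₂ = 6.806 mol, ξ₁ = 22.12 mol.
Outlet amounts (n = n₀ + Σ ν·ξ):
  A: 75.4 − 2(22.12) − 1(6.806) = 24.35
  D: 0 + 1(22.12) = 22.12
  E: 0 + 1(6.806) = 6.806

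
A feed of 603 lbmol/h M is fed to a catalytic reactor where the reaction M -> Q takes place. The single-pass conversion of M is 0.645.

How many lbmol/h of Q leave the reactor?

M reacted = 0.645 × 603 = 388.9 lbmol/h; ν_M = −1, so ξ = 388.9/1 = 388.9 lbmol/h.
Outlet amounts (n = n₀ + ν ξ):
  M: 603 − 1(388.9) = 214.1
  Q: 0 + 1(388.9) = 388.9

389 lbmol/h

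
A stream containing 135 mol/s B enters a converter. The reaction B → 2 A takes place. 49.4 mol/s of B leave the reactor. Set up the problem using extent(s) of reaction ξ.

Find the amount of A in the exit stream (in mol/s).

171 mol/s

For B: n = n₀ − 1ξ → 49.4 = 135 − 1ξ, giving ξ = 85.6 mol/s.
Outlet amounts (n = n₀ + ν ξ):
  B: 135 − 1(85.6) = 49.4
  A: 0 + 2(85.6) = 171.2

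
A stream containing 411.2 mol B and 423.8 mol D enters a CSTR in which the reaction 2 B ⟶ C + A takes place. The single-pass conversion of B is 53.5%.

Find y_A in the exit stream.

B reacted = 0.535 × 411.2 = 220 mol; ν_B = −2, so ξ = 220/2 = 110 mol.
Outlet amounts (n = n₀ + ν ξ):
  B: 411.2 − 2(110) = 191.2
  C: 0 + 1(110) = 110
  A: 0 + 1(110) = 110
  D: 423.8 (inert)
Total out = 835 mol; y_A = 110 / 835 = 0.1317.

0.132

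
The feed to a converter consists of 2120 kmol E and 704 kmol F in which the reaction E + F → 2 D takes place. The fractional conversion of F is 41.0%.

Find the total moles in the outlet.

F reacted = 0.41 × 704 = 288.6 kmol; ν_F = −1, so ξ = 288.6/1 = 288.6 kmol.
Outlet amounts (n = n₀ + ν ξ):
  E: 2120 − 1(288.6) = 1831
  F: 704 − 1(288.6) = 415.4
  D: 0 + 2(288.6) = 577.3
Total out = 1831 + 415.4 + 577.3 = 2824 kmol.

2820 kmol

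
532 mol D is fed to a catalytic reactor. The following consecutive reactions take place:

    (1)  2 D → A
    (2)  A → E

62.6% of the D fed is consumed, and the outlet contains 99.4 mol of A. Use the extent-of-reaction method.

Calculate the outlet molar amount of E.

Conversion of D: D consumed = 2ξ₁ = 0.626 × 532 → ξ₁ = 166.5 mol.
A balance: n_A = 0 + 1ξ₁ − 1ξ₂ = 99.4 → ξ₂ = (1·166.5 − 99.4)/1 = 67.12 mol.
Outlet amounts (n = n₀ + Σ ν·ξ):
  D: 532 − 2(166.5) = 199
  A: 0 + 1(166.5) − 1(67.12) = 99.4
  E: 0 + 1(67.12) = 67.12

67.1 mol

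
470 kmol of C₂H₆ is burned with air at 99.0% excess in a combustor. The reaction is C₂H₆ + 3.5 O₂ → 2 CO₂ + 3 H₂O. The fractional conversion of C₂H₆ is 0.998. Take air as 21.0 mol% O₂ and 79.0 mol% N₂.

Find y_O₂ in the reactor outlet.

0.1

Stoichiometric O₂ = 3.5 × 470 = 1645 kmol; O₂ fed = 1645 × 1.990 = 3274 kmol.
N₂ fed = 3274 × 79/21 = 12310 kmol.
Fuel reacted = 0.998 × 470 → ξ = 469.1 kmol.
Outlet (n = n₀ + ν ξ):
  C₂H₆: 470 − 1(469.1) = 0.94
  O₂: 3274 − 3.5(469.1) = 1632
  N₂: 12310 (inert)
  CO₂: 0 + 2(469.1) = 938.1
  H₂O: 0 + 3(469.1) = 1407
Total out = 16290 kmol; y_O₂ = 1632 / 16290 = 0.1002.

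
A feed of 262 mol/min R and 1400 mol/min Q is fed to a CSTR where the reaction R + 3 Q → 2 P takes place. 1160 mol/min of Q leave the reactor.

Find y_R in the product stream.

For Q: n = n₀ − 3ξ → 1160 = 1400 − 3ξ, giving ξ = 80 mol/min.
Outlet amounts (n = n₀ + ν ξ):
  R: 262 − 1(80) = 182
  Q: 1400 − 3(80) = 1160
  P: 0 + 2(80) = 160
Total out = 1502 mol/min; y_R = 182 / 1502 = 0.1212.

0.121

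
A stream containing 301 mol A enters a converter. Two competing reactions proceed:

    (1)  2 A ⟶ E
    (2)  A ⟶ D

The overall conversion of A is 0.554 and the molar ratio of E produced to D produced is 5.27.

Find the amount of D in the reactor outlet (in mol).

14.5 mol

Conversion of A: A consumed = 0.554 × 301 = 166.8 mol = 2ξ₁ + 1ξ₂.
Selectivity: 1ξ₁ / (1ξ₂) = 5.27 → ξ₁ = 5.27 ξ₂.
Substitute: (2·5.27 + 1) ξ₂ = 166.8 → ξ₂ = 14.45 mol, ξ₁ = 76.15 mol.
Outlet amounts (n = n₀ + Σ ν·ξ):
  A: 301 − 2(76.15) − 1(14.45) = 134.2
  E: 0 + 1(76.15) = 76.15
  D: 0 + 1(14.45) = 14.45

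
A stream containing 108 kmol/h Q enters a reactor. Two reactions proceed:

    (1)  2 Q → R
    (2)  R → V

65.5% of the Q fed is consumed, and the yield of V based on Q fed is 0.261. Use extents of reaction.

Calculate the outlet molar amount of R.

Conversion of Q: Q consumed = 2ξ₁ = 0.655 × 108 → ξ₁ = 35.37 kmol/h.
Yield of V: 1ξ₂ / 108 = 0.261 → ξ₂ = 28.19 kmol/h.
Outlet amounts (n = n₀ + Σ ν·ξ):
  Q: 108 − 2(35.37) = 37.26
  R: 0 + 1(35.37) − 1(28.19) = 7.182
  V: 0 + 1(28.19) = 28.19

7.18 kmol/h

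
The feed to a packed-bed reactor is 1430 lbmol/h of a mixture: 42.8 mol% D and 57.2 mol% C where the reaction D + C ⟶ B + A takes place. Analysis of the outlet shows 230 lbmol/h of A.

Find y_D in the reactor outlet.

For A: n = n₀ + 1ξ → 230 = 0 + 1ξ, giving ξ = 230 lbmol/h.
Outlet amounts (n = n₀ + ν ξ):
  D: 612 − 1(230) = 382
  C: 818 − 1(230) = 588
  B: 0 + 1(230) = 230
  A: 0 + 1(230) = 230
Total out = 1430 lbmol/h; y_D = 382 / 1430 = 0.2672.

0.267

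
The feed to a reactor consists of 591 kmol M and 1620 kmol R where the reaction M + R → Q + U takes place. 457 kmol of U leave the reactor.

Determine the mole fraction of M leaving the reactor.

For U: n = n₀ + 1ξ → 457 = 0 + 1ξ, giving ξ = 457 kmol.
Outlet amounts (n = n₀ + ν ξ):
  M: 591 − 1(457) = 134
  R: 1620 − 1(457) = 1163
  Q: 0 + 1(457) = 457
  U: 0 + 1(457) = 457
Total out = 2211 kmol; y_M = 134 / 2211 = 0.06061.

0.0606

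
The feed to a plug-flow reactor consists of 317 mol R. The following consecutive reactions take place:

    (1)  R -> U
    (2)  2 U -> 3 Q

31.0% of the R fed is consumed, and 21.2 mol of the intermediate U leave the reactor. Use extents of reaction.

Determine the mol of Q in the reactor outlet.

Conversion of R: R consumed = 1ξ₁ = 0.31 × 317 → ξ₁ = 98.27 mol.
U balance: n_U = 0 + 1ξ₁ − 2ξ₂ = 21.2 → ξ₂ = (1·98.27 − 21.2)/2 = 38.53 mol.
Outlet amounts (n = n₀ + Σ ν·ξ):
  R: 317 − 1(98.27) = 218.7
  U: 0 + 1(98.27) − 2(38.53) = 21.2
  Q: 0 + 3(38.53) = 115.6

116 mol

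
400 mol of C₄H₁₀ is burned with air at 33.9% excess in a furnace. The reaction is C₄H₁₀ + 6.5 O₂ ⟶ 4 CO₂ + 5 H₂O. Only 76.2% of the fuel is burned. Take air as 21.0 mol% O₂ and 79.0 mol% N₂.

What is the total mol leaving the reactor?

17400 mol

Stoichiometric O₂ = 6.5 × 400 = 2600 mol; O₂ fed = 2600 × 1.339 = 3481 mol.
N₂ fed = 3481 × 79/21 = 13100 mol.
Fuel reacted = 0.762 × 400 → ξ = 304.8 mol.
Outlet (n = n₀ + ν ξ):
  C₄H₁₀: 400 − 1(304.8) = 95.2
  O₂: 3481 − 6.5(304.8) = 1500
  N₂: 13100 (inert)
  CO₂: 0 + 4(304.8) = 1219
  H₂O: 0 + 5(304.8) = 1524
Total out = 95.2 + 1500 + 13100 + 1219 + 1524 = 17440 mol.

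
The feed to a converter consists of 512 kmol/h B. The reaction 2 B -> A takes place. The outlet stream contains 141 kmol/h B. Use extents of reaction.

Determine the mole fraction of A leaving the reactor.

0.568

For B: n = n₀ − 2ξ → 141 = 512 − 2ξ, giving ξ = 185.5 kmol/h.
Outlet amounts (n = n₀ + ν ξ):
  B: 512 − 2(185.5) = 141
  A: 0 + 1(185.5) = 185.5
Total out = 326.5 kmol/h; y_A = 185.5 / 326.5 = 0.5681.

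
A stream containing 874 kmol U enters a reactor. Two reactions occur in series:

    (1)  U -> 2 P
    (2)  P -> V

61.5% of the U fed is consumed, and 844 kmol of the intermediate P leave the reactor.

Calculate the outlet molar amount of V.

231 kmol

Conversion of U: U consumed = 1ξ₁ = 0.615 × 874 → ξ₁ = 537.5 kmol.
P balance: n_P = 0 + 2ξ₁ − 1ξ₂ = 844 → ξ₂ = (2·537.5 − 844)/1 = 231 kmol.
Outlet amounts (n = n₀ + Σ ν·ξ):
  U: 874 − 1(537.5) = 336.5
  P: 0 + 2(537.5) − 1(231) = 844
  V: 0 + 1(231) = 231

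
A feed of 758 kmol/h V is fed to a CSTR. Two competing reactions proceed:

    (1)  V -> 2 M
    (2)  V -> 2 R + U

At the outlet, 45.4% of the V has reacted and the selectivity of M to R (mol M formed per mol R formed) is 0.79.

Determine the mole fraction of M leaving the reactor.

Conversion of V: V consumed = 0.454 × 758 = 344.1 kmol/h = 1ξ₁ + 1ξ₂.
Selectivity: 2ξ₁ / (2ξ₂) = 0.79 → ξ₁ = 0.79 ξ₂.
Substitute: (1·0.79 + 1) ξ₂ = 344.1 → ξ₂ = 192.3 kmol/h, ξ₁ = 151.9 kmol/h.
Outlet amounts (n = n₀ + Σ ν·ξ):
  V: 758 − 1(151.9) − 1(192.3) = 413.9
  M: 0 + 2(151.9) = 303.8
  R: 0 + 2(192.3) = 384.5
  U: 0 + 1(192.3) = 192.3
Total out = 1294 kmol/h; y_M = 303.8 / 1294 = 0.2347.

0.235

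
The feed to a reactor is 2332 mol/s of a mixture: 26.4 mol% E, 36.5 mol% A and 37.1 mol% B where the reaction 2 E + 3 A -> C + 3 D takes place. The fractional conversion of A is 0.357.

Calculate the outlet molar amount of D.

A reacted = 0.357 × 851.2 = 303.9 mol/s; ν_A = −3, so ξ = 303.9/3 = 101.3 mol/s.
Outlet amounts (n = n₀ + ν ξ):
  E: 615.6 − 2(101.3) = 413.1
  A: 851.2 − 3(101.3) = 547.3
  C: 0 + 1(101.3) = 101.3
  D: 0 + 3(101.3) = 303.9
  B: 865.2 (inert)

304 mol/s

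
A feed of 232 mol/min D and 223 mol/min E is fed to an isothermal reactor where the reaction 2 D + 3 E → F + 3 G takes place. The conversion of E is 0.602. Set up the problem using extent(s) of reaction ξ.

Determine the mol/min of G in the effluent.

E reacted = 0.602 × 223 = 134.2 mol/min; ν_E = −3, so ξ = 134.2/3 = 44.75 mol/min.
Outlet amounts (n = n₀ + ν ξ):
  D: 232 − 2(44.75) = 142.5
  E: 223 − 3(44.75) = 88.75
  F: 0 + 1(44.75) = 44.75
  G: 0 + 3(44.75) = 134.2

134 mol/min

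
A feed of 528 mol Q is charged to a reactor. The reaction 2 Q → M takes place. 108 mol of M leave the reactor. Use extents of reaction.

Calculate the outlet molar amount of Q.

For M: n = n₀ + 1ξ → 108 = 0 + 1ξ, giving ξ = 108 mol.
Outlet amounts (n = n₀ + ν ξ):
  Q: 528 − 2(108) = 312
  M: 0 + 1(108) = 108

312 mol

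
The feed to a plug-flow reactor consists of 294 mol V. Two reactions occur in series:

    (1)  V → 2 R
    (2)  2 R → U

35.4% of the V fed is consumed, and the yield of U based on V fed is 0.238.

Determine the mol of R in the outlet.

68.2 mol

Conversion of V: V consumed = 1ξ₁ = 0.354 × 294 → ξ₁ = 104.1 mol.
Yield of U: 1ξ₂ / 294 = 0.238 → ξ₂ = 69.97 mol.
Outlet amounts (n = n₀ + Σ ν·ξ):
  V: 294 − 1(104.1) = 189.9
  R: 0 + 2(104.1) − 2(69.97) = 68.21
  U: 0 + 1(69.97) = 69.97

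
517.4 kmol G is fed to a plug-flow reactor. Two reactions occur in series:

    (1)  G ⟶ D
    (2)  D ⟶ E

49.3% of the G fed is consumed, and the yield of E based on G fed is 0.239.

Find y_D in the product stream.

0.254

Conversion of G: G consumed = 1ξ₁ = 0.493 × 517.4 → ξ₁ = 255.1 kmol.
Yield of E: 1ξ₂ / 517.4 = 0.239 → ξ₂ = 123.7 kmol.
Outlet amounts (n = n₀ + Σ ν·ξ):
  G: 517.4 − 1(255.1) = 262.3
  D: 0 + 1(255.1) − 1(123.7) = 131.4
  E: 0 + 1(123.7) = 123.7
Total out = 517.4 kmol; y_D = 131.4 / 517.4 = 0.254.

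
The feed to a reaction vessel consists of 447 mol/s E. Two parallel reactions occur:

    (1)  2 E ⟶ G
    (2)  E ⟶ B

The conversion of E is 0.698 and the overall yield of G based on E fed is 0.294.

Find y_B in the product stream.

0.156

Yield of G: 1ξ₁ / 447 = 0.294 → ξ₁ = 131.4 mol/s.
Conversion of E: 2ξ₁ + 1ξ₂ = 0.698 × 447 = 312 → ξ₂ = 49.17 mol/s.
Outlet amounts (n = n₀ + Σ ν·ξ):
  E: 447 − 2(131.4) − 1(49.17) = 135
  G: 0 + 1(131.4) = 131.4
  B: 0 + 1(49.17) = 49.17
Total out = 315.6 mol/s; y_B = 49.17 / 315.6 = 0.1558.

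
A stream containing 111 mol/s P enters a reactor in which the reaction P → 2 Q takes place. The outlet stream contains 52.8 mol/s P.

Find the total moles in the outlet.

169 mol/s

For P: n = n₀ − 1ξ → 52.8 = 111 − 1ξ, giving ξ = 58.2 mol/s.
Outlet amounts (n = n₀ + ν ξ):
  P: 111 − 1(58.2) = 52.8
  Q: 0 + 2(58.2) = 116.4
Total out = 52.8 + 116.4 = 169.2 mol/s.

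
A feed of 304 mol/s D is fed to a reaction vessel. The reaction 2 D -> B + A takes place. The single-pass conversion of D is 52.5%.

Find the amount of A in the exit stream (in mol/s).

79.8 mol/s

D reacted = 0.525 × 304 = 159.6 mol/s; ν_D = −2, so ξ = 159.6/2 = 79.8 mol/s.
Outlet amounts (n = n₀ + ν ξ):
  D: 304 − 2(79.8) = 144.4
  B: 0 + 1(79.8) = 79.8
  A: 0 + 1(79.8) = 79.8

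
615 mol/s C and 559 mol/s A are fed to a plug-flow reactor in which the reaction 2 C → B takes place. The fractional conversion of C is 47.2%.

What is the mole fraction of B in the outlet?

0.141

C reacted = 0.472 × 615 = 290.3 mol/s; ν_C = −2, so ξ = 290.3/2 = 145.1 mol/s.
Outlet amounts (n = n₀ + ν ξ):
  C: 615 − 2(145.1) = 324.7
  B: 0 + 1(145.1) = 145.1
  A: 559 (inert)
Total out = 1029 mol/s; y_B = 145.1 / 1029 = 0.1411.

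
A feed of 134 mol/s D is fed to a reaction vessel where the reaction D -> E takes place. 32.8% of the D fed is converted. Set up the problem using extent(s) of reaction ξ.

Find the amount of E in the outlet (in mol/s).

D reacted = 0.328 × 134 = 43.95 mol/s; ν_D = −1, so ξ = 43.95/1 = 43.95 mol/s.
Outlet amounts (n = n₀ + ν ξ):
  D: 134 − 1(43.95) = 90.05
  E: 0 + 1(43.95) = 43.95

44 mol/s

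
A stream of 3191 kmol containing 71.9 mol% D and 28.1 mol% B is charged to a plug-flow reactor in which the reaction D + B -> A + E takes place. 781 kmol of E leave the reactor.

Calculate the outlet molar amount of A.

For E: n = n₀ + 1ξ → 781 = 0 + 1ξ, giving ξ = 781 kmol.
Outlet amounts (n = n₀ + ν ξ):
  D: 2294 − 1(781) = 1513
  B: 896.7 − 1(781) = 115.7
  A: 0 + 1(781) = 781
  E: 0 + 1(781) = 781

781 kmol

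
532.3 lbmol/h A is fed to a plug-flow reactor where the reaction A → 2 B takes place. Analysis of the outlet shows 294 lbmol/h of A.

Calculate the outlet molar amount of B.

477 lbmol/h

For A: n = n₀ − 1ξ → 294 = 532.3 − 1ξ, giving ξ = 238.3 lbmol/h.
Outlet amounts (n = n₀ + ν ξ):
  A: 532.3 − 1(238.3) = 294
  B: 0 + 2(238.3) = 476.6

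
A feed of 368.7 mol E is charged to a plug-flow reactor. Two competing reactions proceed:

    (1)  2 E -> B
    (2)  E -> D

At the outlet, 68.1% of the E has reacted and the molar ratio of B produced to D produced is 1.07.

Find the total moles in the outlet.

Conversion of E: E consumed = 0.681 × 368.7 = 251.1 mol = 2ξ₁ + 1ξ₂.
Selectivity: 1ξ₁ / (1ξ₂) = 1.07 → ξ₁ = 1.07 ξ₂.
Substitute: (2·1.07 + 1) ξ₂ = 251.1 → ξ₂ = 79.96 mol, ξ₁ = 85.56 mol.
Outlet amounts (n = n₀ + Σ ν·ξ):
  E: 368.7 − 2(85.56) − 1(79.96) = 117.6
  B: 0 + 1(85.56) = 85.56
  D: 0 + 1(79.96) = 79.96
Total out = 117.6 + 85.56 + 79.96 = 283.1 mol.

283 mol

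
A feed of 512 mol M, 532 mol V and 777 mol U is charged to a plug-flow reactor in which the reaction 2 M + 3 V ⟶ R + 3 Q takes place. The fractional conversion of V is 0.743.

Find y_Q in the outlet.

V reacted = 0.743 × 532 = 395.3 mol; ν_V = −3, so ξ = 395.3/3 = 131.8 mol.
Outlet amounts (n = n₀ + ν ξ):
  M: 512 − 2(131.8) = 248.5
  V: 532 − 3(131.8) = 136.7
  R: 0 + 1(131.8) = 131.8
  Q: 0 + 3(131.8) = 395.3
  U: 777 (inert)
Total out = 1689 mol; y_Q = 395.3 / 1689 = 0.234.

0.234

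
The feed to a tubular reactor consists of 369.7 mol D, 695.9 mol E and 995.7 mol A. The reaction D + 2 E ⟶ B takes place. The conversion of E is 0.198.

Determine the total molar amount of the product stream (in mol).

1920 mol

E reacted = 0.198 × 695.9 = 137.8 mol; ν_E = −2, so ξ = 137.8/2 = 68.89 mol.
Outlet amounts (n = n₀ + ν ξ):
  D: 369.7 − 1(68.89) = 300.8
  E: 695.9 − 2(68.89) = 558.1
  B: 0 + 1(68.89) = 68.89
  A: 995.7 (inert)
Total out = 300.8 + 558.1 + 68.89 + 995.7 = 1924 mol.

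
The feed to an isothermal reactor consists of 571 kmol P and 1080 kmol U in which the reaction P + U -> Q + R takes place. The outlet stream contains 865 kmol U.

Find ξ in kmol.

For U: n = n₀ − 1ξ → 865 = 1080 − 1ξ, giving ξ = 215 kmol.
Outlet amounts (n = n₀ + ν ξ):
  P: 571 − 1(215) = 356
  U: 1080 − 1(215) = 865
  Q: 0 + 1(215) = 215
  R: 0 + 1(215) = 215

ξ = 215 kmol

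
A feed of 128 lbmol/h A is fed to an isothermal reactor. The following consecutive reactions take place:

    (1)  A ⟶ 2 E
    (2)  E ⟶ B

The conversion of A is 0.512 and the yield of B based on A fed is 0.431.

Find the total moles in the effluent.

194 lbmol/h

Conversion of A: A consumed = 1ξ₁ = 0.512 × 128 → ξ₁ = 65.54 lbmol/h.
Yield of B: 1ξ₂ / 128 = 0.431 → ξ₂ = 55.17 lbmol/h.
Outlet amounts (n = n₀ + Σ ν·ξ):
  A: 128 − 1(65.54) = 62.46
  E: 0 + 2(65.54) − 1(55.17) = 75.9
  B: 0 + 1(55.17) = 55.17
Total out = 62.46 + 75.9 + 55.17 = 193.5 lbmol/h.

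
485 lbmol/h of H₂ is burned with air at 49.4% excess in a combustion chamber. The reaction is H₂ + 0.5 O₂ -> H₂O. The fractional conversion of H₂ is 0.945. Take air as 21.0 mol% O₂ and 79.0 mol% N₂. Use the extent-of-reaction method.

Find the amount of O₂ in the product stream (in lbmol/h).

Stoichiometric O₂ = 0.5 × 485 = 242.5 lbmol/h; O₂ fed = 242.5 × 1.494 = 362.3 lbmol/h.
N₂ fed = 362.3 × 79/21 = 1363 lbmol/h.
Fuel reacted = 0.945 × 485 → ξ = 458.3 lbmol/h.
Outlet (n = n₀ + ν ξ):
  H₂: 485 − 1(458.3) = 26.68
  O₂: 362.3 − 0.5(458.3) = 133.1
  N₂: 1363 (inert)
  H₂O: 0 + 1(458.3) = 458.3

133 lbmol/h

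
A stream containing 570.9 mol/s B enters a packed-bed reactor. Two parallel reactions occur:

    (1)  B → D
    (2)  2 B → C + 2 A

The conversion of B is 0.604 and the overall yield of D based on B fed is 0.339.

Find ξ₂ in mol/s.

Yield of D: 1ξ₁ / 570.9 = 0.339 → ξ₁ = 193.5 mol/s.
Conversion of B: 1ξ₁ + 2ξ₂ = 0.604 × 570.9 = 344.8 → ξ₂ = 75.64 mol/s.
Outlet amounts (n = n₀ + Σ ν·ξ):
  B: 570.9 − 1(193.5) − 2(75.64) = 226.1
  D: 0 + 1(193.5) = 193.5
  C: 0 + 1(75.64) = 75.64
  A: 0 + 2(75.64) = 151.3

ξ₂ = 75.6 mol/s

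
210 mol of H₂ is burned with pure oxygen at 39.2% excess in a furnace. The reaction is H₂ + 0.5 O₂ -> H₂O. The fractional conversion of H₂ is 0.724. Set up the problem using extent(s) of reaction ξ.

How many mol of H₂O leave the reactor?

Stoichiometric O₂ = 0.5 × 210 = 105 mol; O₂ fed = 105 × 1.392 = 146.2 mol.
Fuel reacted = 0.724 × 210 → ξ = 152 mol.
Outlet (n = n₀ + ν ξ):
  H₂: 210 − 1(152) = 57.96
  O₂: 146.2 − 0.5(152) = 70.14
  H₂O: 0 + 1(152) = 152

152 mol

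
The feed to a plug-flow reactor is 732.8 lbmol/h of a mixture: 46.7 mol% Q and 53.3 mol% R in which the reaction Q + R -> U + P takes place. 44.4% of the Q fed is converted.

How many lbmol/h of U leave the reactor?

152 lbmol/h

Q reacted = 0.444 × 342.2 = 151.9 lbmol/h; ν_Q = −1, so ξ = 151.9/1 = 151.9 lbmol/h.
Outlet amounts (n = n₀ + ν ξ):
  Q: 342.2 − 1(151.9) = 190.3
  R: 390.6 − 1(151.9) = 238.6
  U: 0 + 1(151.9) = 151.9
  P: 0 + 1(151.9) = 151.9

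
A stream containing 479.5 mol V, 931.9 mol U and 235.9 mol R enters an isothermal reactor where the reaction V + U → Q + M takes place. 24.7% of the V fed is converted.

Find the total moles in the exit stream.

V reacted = 0.247 × 479.5 = 118.4 mol; ν_V = −1, so ξ = 118.4/1 = 118.4 mol.
Outlet amounts (n = n₀ + ν ξ):
  V: 479.5 − 1(118.4) = 361.1
  U: 931.9 − 1(118.4) = 813.5
  Q: 0 + 1(118.4) = 118.4
  M: 0 + 1(118.4) = 118.4
  R: 235.9 (inert)
Total out = 361.1 + 813.5 + 118.4 + 118.4 + 235.9 = 1647 mol.

1650 mol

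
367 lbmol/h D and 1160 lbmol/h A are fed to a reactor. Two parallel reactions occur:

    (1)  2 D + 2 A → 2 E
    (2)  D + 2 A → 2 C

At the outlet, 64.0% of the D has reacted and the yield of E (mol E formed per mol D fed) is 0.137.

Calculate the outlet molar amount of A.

741 lbmol/h

Yield of E: 2ξ₁ / 367 = 0.137 → ξ₁ = 25.14 lbmol/h.
Conversion of D: 2ξ₁ + 1ξ₂ = 0.64 × 367 = 234.9 → ξ₂ = 184.6 lbmol/h.
Outlet amounts (n = n₀ + Σ ν·ξ):
  D: 367 − 2(25.14) − 1(184.6) = 132.1
  A: 1160 − 2(25.14) − 2(184.6) = 740.5
  E: 0 + 2(25.14) = 50.28
  C: 0 + 2(184.6) = 369.2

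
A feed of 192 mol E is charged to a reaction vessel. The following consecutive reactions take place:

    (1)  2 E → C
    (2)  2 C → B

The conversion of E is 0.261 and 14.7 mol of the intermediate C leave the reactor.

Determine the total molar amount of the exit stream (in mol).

Conversion of E: E consumed = 2ξ₁ = 0.261 × 192 → ξ₁ = 25.06 mol.
C balance: n_C = 0 + 1ξ₁ − 2ξ₂ = 14.7 → ξ₂ = (1·25.06 − 14.7)/2 = 5.178 mol.
Outlet amounts (n = n₀ + Σ ν·ξ):
  E: 192 − 2(25.06) = 141.9
  C: 0 + 1(25.06) − 2(5.178) = 14.7
  B: 0 + 1(5.178) = 5.178
Total out = 141.9 + 14.7 + 5.178 = 161.8 mol.

162 mol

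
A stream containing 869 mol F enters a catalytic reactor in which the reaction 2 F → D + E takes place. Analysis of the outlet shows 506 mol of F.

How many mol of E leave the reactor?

For F: n = n₀ − 2ξ → 506 = 869 − 2ξ, giving ξ = 181.5 mol.
Outlet amounts (n = n₀ + ν ξ):
  F: 869 − 2(181.5) = 506
  D: 0 + 1(181.5) = 181.5
  E: 0 + 1(181.5) = 181.5

182 mol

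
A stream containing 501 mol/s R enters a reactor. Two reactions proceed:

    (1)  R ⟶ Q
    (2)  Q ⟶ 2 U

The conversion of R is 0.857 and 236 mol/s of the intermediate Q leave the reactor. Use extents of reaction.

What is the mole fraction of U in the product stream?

Conversion of R: R consumed = 1ξ₁ = 0.857 × 501 → ξ₁ = 429.4 mol/s.
Q balance: n_Q = 0 + 1ξ₁ − 1ξ₂ = 236 → ξ₂ = (1·429.4 − 236)/1 = 193.4 mol/s.
Outlet amounts (n = n₀ + Σ ν·ξ):
  R: 501 − 1(429.4) = 71.64
  Q: 0 + 1(429.4) − 1(193.4) = 236
  U: 0 + 2(193.4) = 386.7
Total out = 694.4 mol/s; y_U = 386.7 / 694.4 = 0.5569.

0.557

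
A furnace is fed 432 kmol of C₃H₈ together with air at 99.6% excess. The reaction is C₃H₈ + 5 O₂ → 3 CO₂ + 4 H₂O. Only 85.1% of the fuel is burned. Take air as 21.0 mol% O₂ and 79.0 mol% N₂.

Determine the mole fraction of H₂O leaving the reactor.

Stoichiometric O₂ = 5 × 432 = 2160 kmol; O₂ fed = 2160 × 1.996 = 4311 kmol.
N₂ fed = 4311 × 79/21 = 16220 kmol.
Fuel reacted = 0.851 × 432 → ξ = 367.6 kmol.
Outlet (n = n₀ + ν ξ):
  C₃H₈: 432 − 1(367.6) = 64.37
  O₂: 4311 − 5(367.6) = 2473
  N₂: 16220 (inert)
  CO₂: 0 + 3(367.6) = 1103
  H₂O: 0 + 4(367.6) = 1471
Total out = 21330 kmol; y_H₂O = 1471 / 21330 = 0.06894.

0.0689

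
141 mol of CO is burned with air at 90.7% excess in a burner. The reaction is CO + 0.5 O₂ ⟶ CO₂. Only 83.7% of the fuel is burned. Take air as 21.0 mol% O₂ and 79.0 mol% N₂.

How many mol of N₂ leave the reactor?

Stoichiometric O₂ = 0.5 × 141 = 70.5 mol; O₂ fed = 70.5 × 1.907 = 134.4 mol.
N₂ fed = 134.4 × 79/21 = 505.8 mol.
Fuel reacted = 0.837 × 141 → ξ = 118 mol.
Outlet (n = n₀ + ν ξ):
  CO: 141 − 1(118) = 22.98
  O₂: 134.4 − 0.5(118) = 75.44
  N₂: 505.8 (inert)
  CO₂: 0 + 1(118) = 118

506 mol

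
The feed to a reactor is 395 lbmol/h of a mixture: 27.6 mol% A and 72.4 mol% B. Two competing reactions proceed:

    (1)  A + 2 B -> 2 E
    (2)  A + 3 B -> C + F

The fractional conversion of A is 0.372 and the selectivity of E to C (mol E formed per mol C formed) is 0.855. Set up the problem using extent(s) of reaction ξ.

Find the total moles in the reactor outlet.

Conversion of A: A consumed = 0.372 × 109 = 40.56 lbmol/h = 1ξ₁ + 1ξ₂.
Selectivity: 2ξ₁ / (1ξ₂) = 0.855 → ξ₁ = 0.4275 ξ₂.
Substitute: (1·0.4275 + 1) ξ₂ = 40.56 → ξ₂ = 28.41 lbmol/h, ξ₁ = 12.15 lbmol/h.
Outlet amounts (n = n₀ + Σ ν·ξ):
  A: 109 − 1(12.15) − 1(28.41) = 68.46
  B: 286 − 2(12.15) − 3(28.41) = 176.5
  E: 0 + 2(12.15) = 24.29
  C: 0 + 1(28.41) = 28.41
  F: 0 + 1(28.41) = 28.41
Total out = 68.46 + 176.5 + 24.29 + 28.41 + 28.41 = 326 lbmol/h.

326 lbmol/h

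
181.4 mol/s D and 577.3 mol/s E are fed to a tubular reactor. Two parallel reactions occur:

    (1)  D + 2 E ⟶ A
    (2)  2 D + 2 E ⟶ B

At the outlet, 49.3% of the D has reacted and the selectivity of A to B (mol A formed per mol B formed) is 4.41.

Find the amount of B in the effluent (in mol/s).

Conversion of D: D consumed = 0.493 × 181.4 = 89.43 mol/s = 1ξ₁ + 2ξ₂.
Selectivity: 1ξ₁ / (1ξ₂) = 4.41 → ξ₁ = 4.41 ξ₂.
Substitute: (1·4.41 + 2) ξ₂ = 89.43 → ξ₂ = 13.95 mol/s, ξ₁ = 61.53 mol/s.
Outlet amounts (n = n₀ + Σ ν·ξ):
  D: 181.4 − 1(61.53) − 2(13.95) = 91.97
  E: 577.3 − 2(61.53) − 2(13.95) = 426.3
  A: 0 + 1(61.53) = 61.53
  B: 0 + 1(13.95) = 13.95

14 mol/s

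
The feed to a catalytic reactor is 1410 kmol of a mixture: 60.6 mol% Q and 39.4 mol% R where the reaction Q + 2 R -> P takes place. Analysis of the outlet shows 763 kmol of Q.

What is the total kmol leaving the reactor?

For Q: n = n₀ − 1ξ → 763 = 854.5 − 1ξ, giving ξ = 91.46 kmol.
Outlet amounts (n = n₀ + ν ξ):
  Q: 854.5 − 1(91.46) = 763
  R: 555.5 − 2(91.46) = 372.6
  P: 0 + 1(91.46) = 91.46
Total out = 763 + 372.6 + 91.46 = 1227 kmol.

1230 kmol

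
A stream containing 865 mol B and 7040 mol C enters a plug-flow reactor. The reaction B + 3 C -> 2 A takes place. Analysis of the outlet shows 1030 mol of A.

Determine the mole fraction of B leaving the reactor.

0.0509

For A: n = n₀ + 2ξ → 1030 = 0 + 2ξ, giving ξ = 515 mol.
Outlet amounts (n = n₀ + ν ξ):
  B: 865 − 1(515) = 350
  C: 7040 − 3(515) = 5495
  A: 0 + 2(515) = 1030
Total out = 6875 mol; y_B = 350 / 6875 = 0.05091.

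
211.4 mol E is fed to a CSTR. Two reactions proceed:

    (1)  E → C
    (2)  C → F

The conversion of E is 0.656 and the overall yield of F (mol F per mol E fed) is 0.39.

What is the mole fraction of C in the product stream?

0.266

Conversion of E: E consumed = 1ξ₁ = 0.656 × 211.4 → ξ₁ = 138.7 mol.
Yield of F: 1ξ₂ / 211.4 = 0.39 → ξ₂ = 82.45 mol.
Outlet amounts (n = n₀ + Σ ν·ξ):
  E: 211.4 − 1(138.7) = 72.72
  C: 0 + 1(138.7) − 1(82.45) = 56.23
  F: 0 + 1(82.45) = 82.45
Total out = 211.4 mol; y_C = 56.23 / 211.4 = 0.266.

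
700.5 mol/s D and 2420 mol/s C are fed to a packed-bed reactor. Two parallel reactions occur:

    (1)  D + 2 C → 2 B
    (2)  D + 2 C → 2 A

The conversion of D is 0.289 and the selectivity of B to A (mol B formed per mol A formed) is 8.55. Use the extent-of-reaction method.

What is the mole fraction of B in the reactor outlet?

0.124

Conversion of D: D consumed = 0.289 × 700.5 = 202.4 mol/s = 1ξ₁ + 1ξ₂.
Selectivity: 2ξ₁ / (2ξ₂) = 8.55 → ξ₁ = 8.55 ξ₂.
Substitute: (1·8.55 + 1) ξ₂ = 202.4 → ξ₂ = 21.2 mol/s, ξ₁ = 181.2 mol/s.
Outlet amounts (n = n₀ + Σ ν·ξ):
  D: 700.5 − 1(181.2) − 1(21.2) = 498.1
  C: 2420 − 2(181.2) − 2(21.2) = 2015
  B: 0 + 2(181.2) = 362.5
  A: 0 + 2(21.2) = 42.4
Total out = 2918 mol/s; y_B = 362.5 / 2918 = 0.1242.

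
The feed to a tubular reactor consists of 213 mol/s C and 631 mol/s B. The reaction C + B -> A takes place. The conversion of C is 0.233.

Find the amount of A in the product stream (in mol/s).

C reacted = 0.233 × 213 = 49.63 mol/s; ν_C = −1, so ξ = 49.63/1 = 49.63 mol/s.
Outlet amounts (n = n₀ + ν ξ):
  C: 213 − 1(49.63) = 163.4
  B: 631 − 1(49.63) = 581.4
  A: 0 + 1(49.63) = 49.63

49.6 mol/s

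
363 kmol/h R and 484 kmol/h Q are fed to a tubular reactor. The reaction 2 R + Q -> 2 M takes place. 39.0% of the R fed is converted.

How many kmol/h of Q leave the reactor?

413 kmol/h

R reacted = 0.39 × 363 = 141.6 kmol/h; ν_R = −2, so ξ = 141.6/2 = 70.78 kmol/h.
Outlet amounts (n = n₀ + ν ξ):
  R: 363 − 2(70.78) = 221.4
  Q: 484 − 1(70.78) = 413.2
  M: 0 + 2(70.78) = 141.6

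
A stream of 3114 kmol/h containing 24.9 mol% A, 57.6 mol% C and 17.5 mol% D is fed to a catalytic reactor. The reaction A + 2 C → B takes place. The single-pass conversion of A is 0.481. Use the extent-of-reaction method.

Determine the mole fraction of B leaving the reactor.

A reacted = 0.481 × 775.4 = 373 kmol/h; ν_A = −1, so ξ = 373/1 = 373 kmol/h.
Outlet amounts (n = n₀ + ν ξ):
  A: 775.4 − 1(373) = 402.4
  C: 1794 − 2(373) = 1048
  B: 0 + 1(373) = 373
  D: 545 (inert)
Total out = 2368 kmol/h; y_B = 373 / 2368 = 0.1575.

0.157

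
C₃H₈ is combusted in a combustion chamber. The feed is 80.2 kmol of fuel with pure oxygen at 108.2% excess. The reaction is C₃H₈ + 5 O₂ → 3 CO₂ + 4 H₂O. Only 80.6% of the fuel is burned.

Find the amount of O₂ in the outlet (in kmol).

512 kmol

Stoichiometric O₂ = 5 × 80.2 = 401 kmol; O₂ fed = 401 × 2.082 = 834.9 kmol.
Fuel reacted = 0.806 × 80.2 → ξ = 64.64 kmol.
Outlet (n = n₀ + ν ξ):
  C₃H₈: 80.2 − 1(64.64) = 15.56
  O₂: 834.9 − 5(64.64) = 511.7
  CO₂: 0 + 3(64.64) = 193.9
  H₂O: 0 + 4(64.64) = 258.6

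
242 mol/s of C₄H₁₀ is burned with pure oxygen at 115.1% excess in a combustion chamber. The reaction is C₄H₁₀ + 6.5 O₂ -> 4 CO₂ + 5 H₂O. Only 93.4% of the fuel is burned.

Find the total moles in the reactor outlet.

3960 mol/s

Stoichiometric O₂ = 6.5 × 242 = 1573 mol/s; O₂ fed = 1573 × 2.151 = 3384 mol/s.
Fuel reacted = 0.934 × 242 → ξ = 226 mol/s.
Outlet (n = n₀ + ν ξ):
  C₄H₁₀: 242 − 1(226) = 15.97
  O₂: 3384 − 6.5(226) = 1914
  CO₂: 0 + 4(226) = 904.1
  H₂O: 0 + 5(226) = 1130
Total out = 15.97 + 1914 + 904.1 + 1130 = 3965 mol/s.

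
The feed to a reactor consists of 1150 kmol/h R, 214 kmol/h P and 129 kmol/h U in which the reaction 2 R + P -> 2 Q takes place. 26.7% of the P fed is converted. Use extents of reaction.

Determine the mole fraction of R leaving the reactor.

0.721

P reacted = 0.267 × 214 = 57.14 kmol/h; ν_P = −1, so ξ = 57.14/1 = 57.14 kmol/h.
Outlet amounts (n = n₀ + ν ξ):
  R: 1150 − 2(57.14) = 1036
  P: 214 − 1(57.14) = 156.9
  Q: 0 + 2(57.14) = 114.3
  U: 129 (inert)
Total out = 1436 kmol/h; y_R = 1036 / 1436 = 0.7213.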